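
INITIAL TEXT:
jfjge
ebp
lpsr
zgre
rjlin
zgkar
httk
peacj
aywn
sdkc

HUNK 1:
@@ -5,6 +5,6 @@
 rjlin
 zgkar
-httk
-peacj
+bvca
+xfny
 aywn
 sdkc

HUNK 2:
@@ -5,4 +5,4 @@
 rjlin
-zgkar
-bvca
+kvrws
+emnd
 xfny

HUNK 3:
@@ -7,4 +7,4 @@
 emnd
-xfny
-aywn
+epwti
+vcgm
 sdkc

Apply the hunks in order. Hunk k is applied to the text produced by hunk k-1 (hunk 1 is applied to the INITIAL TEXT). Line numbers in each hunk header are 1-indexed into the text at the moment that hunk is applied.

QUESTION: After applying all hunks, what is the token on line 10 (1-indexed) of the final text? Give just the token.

Answer: sdkc

Derivation:
Hunk 1: at line 5 remove [httk,peacj] add [bvca,xfny] -> 10 lines: jfjge ebp lpsr zgre rjlin zgkar bvca xfny aywn sdkc
Hunk 2: at line 5 remove [zgkar,bvca] add [kvrws,emnd] -> 10 lines: jfjge ebp lpsr zgre rjlin kvrws emnd xfny aywn sdkc
Hunk 3: at line 7 remove [xfny,aywn] add [epwti,vcgm] -> 10 lines: jfjge ebp lpsr zgre rjlin kvrws emnd epwti vcgm sdkc
Final line 10: sdkc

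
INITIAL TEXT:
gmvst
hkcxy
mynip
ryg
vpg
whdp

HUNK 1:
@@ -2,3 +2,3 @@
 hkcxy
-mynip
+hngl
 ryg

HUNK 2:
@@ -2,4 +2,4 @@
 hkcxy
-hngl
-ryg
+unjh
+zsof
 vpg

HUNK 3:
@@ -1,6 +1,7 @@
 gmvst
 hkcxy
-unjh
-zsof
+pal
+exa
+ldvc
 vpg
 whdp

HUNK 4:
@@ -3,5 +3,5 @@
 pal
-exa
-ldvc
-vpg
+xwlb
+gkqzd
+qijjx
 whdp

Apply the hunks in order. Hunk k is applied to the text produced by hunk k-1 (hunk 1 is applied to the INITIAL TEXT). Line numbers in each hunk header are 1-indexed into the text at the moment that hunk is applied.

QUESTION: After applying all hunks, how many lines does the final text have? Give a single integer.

Hunk 1: at line 2 remove [mynip] add [hngl] -> 6 lines: gmvst hkcxy hngl ryg vpg whdp
Hunk 2: at line 2 remove [hngl,ryg] add [unjh,zsof] -> 6 lines: gmvst hkcxy unjh zsof vpg whdp
Hunk 3: at line 1 remove [unjh,zsof] add [pal,exa,ldvc] -> 7 lines: gmvst hkcxy pal exa ldvc vpg whdp
Hunk 4: at line 3 remove [exa,ldvc,vpg] add [xwlb,gkqzd,qijjx] -> 7 lines: gmvst hkcxy pal xwlb gkqzd qijjx whdp
Final line count: 7

Answer: 7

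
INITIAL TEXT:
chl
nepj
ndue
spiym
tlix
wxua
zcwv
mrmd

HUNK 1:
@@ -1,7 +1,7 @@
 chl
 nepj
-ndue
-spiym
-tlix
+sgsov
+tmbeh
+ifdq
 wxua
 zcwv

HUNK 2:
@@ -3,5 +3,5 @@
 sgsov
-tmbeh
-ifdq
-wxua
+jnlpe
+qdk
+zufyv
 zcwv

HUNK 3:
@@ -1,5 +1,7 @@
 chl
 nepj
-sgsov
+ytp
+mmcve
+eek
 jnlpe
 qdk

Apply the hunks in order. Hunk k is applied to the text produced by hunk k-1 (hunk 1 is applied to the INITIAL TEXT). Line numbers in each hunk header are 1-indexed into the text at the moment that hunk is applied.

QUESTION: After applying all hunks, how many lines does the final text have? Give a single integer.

Hunk 1: at line 1 remove [ndue,spiym,tlix] add [sgsov,tmbeh,ifdq] -> 8 lines: chl nepj sgsov tmbeh ifdq wxua zcwv mrmd
Hunk 2: at line 3 remove [tmbeh,ifdq,wxua] add [jnlpe,qdk,zufyv] -> 8 lines: chl nepj sgsov jnlpe qdk zufyv zcwv mrmd
Hunk 3: at line 1 remove [sgsov] add [ytp,mmcve,eek] -> 10 lines: chl nepj ytp mmcve eek jnlpe qdk zufyv zcwv mrmd
Final line count: 10

Answer: 10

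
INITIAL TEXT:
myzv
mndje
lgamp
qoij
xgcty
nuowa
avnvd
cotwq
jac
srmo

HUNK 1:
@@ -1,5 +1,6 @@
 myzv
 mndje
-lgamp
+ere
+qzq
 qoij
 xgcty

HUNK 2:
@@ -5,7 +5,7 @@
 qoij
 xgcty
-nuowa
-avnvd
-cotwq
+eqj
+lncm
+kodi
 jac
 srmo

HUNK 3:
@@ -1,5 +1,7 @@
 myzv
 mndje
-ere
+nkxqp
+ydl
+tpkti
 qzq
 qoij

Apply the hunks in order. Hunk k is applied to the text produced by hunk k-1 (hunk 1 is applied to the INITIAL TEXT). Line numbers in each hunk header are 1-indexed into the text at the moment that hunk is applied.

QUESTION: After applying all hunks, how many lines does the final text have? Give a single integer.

Answer: 13

Derivation:
Hunk 1: at line 1 remove [lgamp] add [ere,qzq] -> 11 lines: myzv mndje ere qzq qoij xgcty nuowa avnvd cotwq jac srmo
Hunk 2: at line 5 remove [nuowa,avnvd,cotwq] add [eqj,lncm,kodi] -> 11 lines: myzv mndje ere qzq qoij xgcty eqj lncm kodi jac srmo
Hunk 3: at line 1 remove [ere] add [nkxqp,ydl,tpkti] -> 13 lines: myzv mndje nkxqp ydl tpkti qzq qoij xgcty eqj lncm kodi jac srmo
Final line count: 13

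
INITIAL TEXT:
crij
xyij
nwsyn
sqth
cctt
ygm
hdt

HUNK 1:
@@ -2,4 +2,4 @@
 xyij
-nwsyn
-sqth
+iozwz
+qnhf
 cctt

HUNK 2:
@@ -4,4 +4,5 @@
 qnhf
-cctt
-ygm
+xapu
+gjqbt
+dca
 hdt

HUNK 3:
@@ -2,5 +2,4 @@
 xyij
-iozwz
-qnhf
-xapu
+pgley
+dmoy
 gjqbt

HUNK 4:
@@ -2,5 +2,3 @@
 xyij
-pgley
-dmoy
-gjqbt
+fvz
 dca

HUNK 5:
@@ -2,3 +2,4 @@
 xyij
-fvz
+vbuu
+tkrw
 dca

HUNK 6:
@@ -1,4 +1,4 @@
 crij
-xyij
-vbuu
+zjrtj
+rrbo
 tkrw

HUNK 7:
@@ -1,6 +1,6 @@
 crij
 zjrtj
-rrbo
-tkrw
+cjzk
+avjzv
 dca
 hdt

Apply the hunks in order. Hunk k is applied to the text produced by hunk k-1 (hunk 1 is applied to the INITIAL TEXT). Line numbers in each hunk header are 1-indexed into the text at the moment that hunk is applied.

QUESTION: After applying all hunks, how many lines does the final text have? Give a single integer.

Hunk 1: at line 2 remove [nwsyn,sqth] add [iozwz,qnhf] -> 7 lines: crij xyij iozwz qnhf cctt ygm hdt
Hunk 2: at line 4 remove [cctt,ygm] add [xapu,gjqbt,dca] -> 8 lines: crij xyij iozwz qnhf xapu gjqbt dca hdt
Hunk 3: at line 2 remove [iozwz,qnhf,xapu] add [pgley,dmoy] -> 7 lines: crij xyij pgley dmoy gjqbt dca hdt
Hunk 4: at line 2 remove [pgley,dmoy,gjqbt] add [fvz] -> 5 lines: crij xyij fvz dca hdt
Hunk 5: at line 2 remove [fvz] add [vbuu,tkrw] -> 6 lines: crij xyij vbuu tkrw dca hdt
Hunk 6: at line 1 remove [xyij,vbuu] add [zjrtj,rrbo] -> 6 lines: crij zjrtj rrbo tkrw dca hdt
Hunk 7: at line 1 remove [rrbo,tkrw] add [cjzk,avjzv] -> 6 lines: crij zjrtj cjzk avjzv dca hdt
Final line count: 6

Answer: 6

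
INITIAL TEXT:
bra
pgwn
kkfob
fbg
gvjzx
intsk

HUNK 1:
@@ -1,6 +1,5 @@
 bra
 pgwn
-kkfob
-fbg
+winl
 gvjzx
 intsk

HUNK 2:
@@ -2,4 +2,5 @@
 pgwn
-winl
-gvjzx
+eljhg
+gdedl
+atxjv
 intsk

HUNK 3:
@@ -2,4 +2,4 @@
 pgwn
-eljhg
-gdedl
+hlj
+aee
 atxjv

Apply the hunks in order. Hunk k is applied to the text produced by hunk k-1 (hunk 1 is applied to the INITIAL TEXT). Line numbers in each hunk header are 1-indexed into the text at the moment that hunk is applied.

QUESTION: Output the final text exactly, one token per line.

Hunk 1: at line 1 remove [kkfob,fbg] add [winl] -> 5 lines: bra pgwn winl gvjzx intsk
Hunk 2: at line 2 remove [winl,gvjzx] add [eljhg,gdedl,atxjv] -> 6 lines: bra pgwn eljhg gdedl atxjv intsk
Hunk 3: at line 2 remove [eljhg,gdedl] add [hlj,aee] -> 6 lines: bra pgwn hlj aee atxjv intsk

Answer: bra
pgwn
hlj
aee
atxjv
intsk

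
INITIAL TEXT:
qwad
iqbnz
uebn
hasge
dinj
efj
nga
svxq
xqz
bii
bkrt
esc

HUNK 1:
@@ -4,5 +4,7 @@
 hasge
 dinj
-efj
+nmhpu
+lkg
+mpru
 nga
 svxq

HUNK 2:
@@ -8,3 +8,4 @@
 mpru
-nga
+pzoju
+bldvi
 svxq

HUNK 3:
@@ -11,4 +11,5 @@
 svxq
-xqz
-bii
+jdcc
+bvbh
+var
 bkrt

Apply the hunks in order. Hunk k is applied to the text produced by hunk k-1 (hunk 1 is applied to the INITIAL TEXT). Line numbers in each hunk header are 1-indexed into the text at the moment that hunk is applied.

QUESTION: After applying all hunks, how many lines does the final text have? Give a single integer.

Answer: 16

Derivation:
Hunk 1: at line 4 remove [efj] add [nmhpu,lkg,mpru] -> 14 lines: qwad iqbnz uebn hasge dinj nmhpu lkg mpru nga svxq xqz bii bkrt esc
Hunk 2: at line 8 remove [nga] add [pzoju,bldvi] -> 15 lines: qwad iqbnz uebn hasge dinj nmhpu lkg mpru pzoju bldvi svxq xqz bii bkrt esc
Hunk 3: at line 11 remove [xqz,bii] add [jdcc,bvbh,var] -> 16 lines: qwad iqbnz uebn hasge dinj nmhpu lkg mpru pzoju bldvi svxq jdcc bvbh var bkrt esc
Final line count: 16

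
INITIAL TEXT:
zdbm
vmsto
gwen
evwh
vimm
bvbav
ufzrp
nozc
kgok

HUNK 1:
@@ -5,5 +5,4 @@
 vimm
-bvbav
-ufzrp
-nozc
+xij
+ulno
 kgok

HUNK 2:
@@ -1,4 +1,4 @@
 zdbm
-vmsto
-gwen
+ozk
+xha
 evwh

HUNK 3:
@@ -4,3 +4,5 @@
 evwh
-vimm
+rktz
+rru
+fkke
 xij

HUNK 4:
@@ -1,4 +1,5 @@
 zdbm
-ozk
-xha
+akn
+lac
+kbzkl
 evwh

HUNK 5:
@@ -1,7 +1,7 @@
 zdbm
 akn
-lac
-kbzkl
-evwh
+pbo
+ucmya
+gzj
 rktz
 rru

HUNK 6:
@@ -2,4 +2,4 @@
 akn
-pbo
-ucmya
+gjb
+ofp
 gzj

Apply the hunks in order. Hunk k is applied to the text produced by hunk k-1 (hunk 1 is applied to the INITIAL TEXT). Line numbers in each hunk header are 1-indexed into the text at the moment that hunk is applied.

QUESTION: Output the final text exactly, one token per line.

Hunk 1: at line 5 remove [bvbav,ufzrp,nozc] add [xij,ulno] -> 8 lines: zdbm vmsto gwen evwh vimm xij ulno kgok
Hunk 2: at line 1 remove [vmsto,gwen] add [ozk,xha] -> 8 lines: zdbm ozk xha evwh vimm xij ulno kgok
Hunk 3: at line 4 remove [vimm] add [rktz,rru,fkke] -> 10 lines: zdbm ozk xha evwh rktz rru fkke xij ulno kgok
Hunk 4: at line 1 remove [ozk,xha] add [akn,lac,kbzkl] -> 11 lines: zdbm akn lac kbzkl evwh rktz rru fkke xij ulno kgok
Hunk 5: at line 1 remove [lac,kbzkl,evwh] add [pbo,ucmya,gzj] -> 11 lines: zdbm akn pbo ucmya gzj rktz rru fkke xij ulno kgok
Hunk 6: at line 2 remove [pbo,ucmya] add [gjb,ofp] -> 11 lines: zdbm akn gjb ofp gzj rktz rru fkke xij ulno kgok

Answer: zdbm
akn
gjb
ofp
gzj
rktz
rru
fkke
xij
ulno
kgok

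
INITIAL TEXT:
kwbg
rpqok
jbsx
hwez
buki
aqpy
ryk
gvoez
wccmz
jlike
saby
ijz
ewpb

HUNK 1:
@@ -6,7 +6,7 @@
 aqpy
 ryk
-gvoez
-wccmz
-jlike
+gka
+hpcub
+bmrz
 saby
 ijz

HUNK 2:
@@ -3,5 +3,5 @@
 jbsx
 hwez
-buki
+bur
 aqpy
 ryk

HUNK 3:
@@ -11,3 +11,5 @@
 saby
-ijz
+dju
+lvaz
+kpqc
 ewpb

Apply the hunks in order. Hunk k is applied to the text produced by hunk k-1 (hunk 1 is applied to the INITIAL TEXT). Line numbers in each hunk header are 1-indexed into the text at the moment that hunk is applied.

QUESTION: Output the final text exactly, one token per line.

Hunk 1: at line 6 remove [gvoez,wccmz,jlike] add [gka,hpcub,bmrz] -> 13 lines: kwbg rpqok jbsx hwez buki aqpy ryk gka hpcub bmrz saby ijz ewpb
Hunk 2: at line 3 remove [buki] add [bur] -> 13 lines: kwbg rpqok jbsx hwez bur aqpy ryk gka hpcub bmrz saby ijz ewpb
Hunk 3: at line 11 remove [ijz] add [dju,lvaz,kpqc] -> 15 lines: kwbg rpqok jbsx hwez bur aqpy ryk gka hpcub bmrz saby dju lvaz kpqc ewpb

Answer: kwbg
rpqok
jbsx
hwez
bur
aqpy
ryk
gka
hpcub
bmrz
saby
dju
lvaz
kpqc
ewpb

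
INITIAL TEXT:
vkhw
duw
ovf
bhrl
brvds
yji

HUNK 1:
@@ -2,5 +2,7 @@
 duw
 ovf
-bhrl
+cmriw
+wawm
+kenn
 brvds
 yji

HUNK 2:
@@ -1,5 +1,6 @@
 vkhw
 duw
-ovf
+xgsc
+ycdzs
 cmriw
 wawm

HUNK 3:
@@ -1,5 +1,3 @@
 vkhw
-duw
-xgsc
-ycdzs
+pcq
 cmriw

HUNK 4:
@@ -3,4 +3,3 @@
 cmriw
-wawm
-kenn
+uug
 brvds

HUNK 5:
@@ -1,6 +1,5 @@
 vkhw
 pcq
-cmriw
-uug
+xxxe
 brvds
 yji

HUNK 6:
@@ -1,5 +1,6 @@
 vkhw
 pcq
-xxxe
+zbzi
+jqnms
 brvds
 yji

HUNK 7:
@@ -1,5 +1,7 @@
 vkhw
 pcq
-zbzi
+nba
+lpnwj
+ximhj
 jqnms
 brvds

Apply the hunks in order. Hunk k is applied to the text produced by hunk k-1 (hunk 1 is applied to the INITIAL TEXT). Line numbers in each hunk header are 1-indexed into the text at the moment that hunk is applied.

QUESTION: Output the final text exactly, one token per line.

Answer: vkhw
pcq
nba
lpnwj
ximhj
jqnms
brvds
yji

Derivation:
Hunk 1: at line 2 remove [bhrl] add [cmriw,wawm,kenn] -> 8 lines: vkhw duw ovf cmriw wawm kenn brvds yji
Hunk 2: at line 1 remove [ovf] add [xgsc,ycdzs] -> 9 lines: vkhw duw xgsc ycdzs cmriw wawm kenn brvds yji
Hunk 3: at line 1 remove [duw,xgsc,ycdzs] add [pcq] -> 7 lines: vkhw pcq cmriw wawm kenn brvds yji
Hunk 4: at line 3 remove [wawm,kenn] add [uug] -> 6 lines: vkhw pcq cmriw uug brvds yji
Hunk 5: at line 1 remove [cmriw,uug] add [xxxe] -> 5 lines: vkhw pcq xxxe brvds yji
Hunk 6: at line 1 remove [xxxe] add [zbzi,jqnms] -> 6 lines: vkhw pcq zbzi jqnms brvds yji
Hunk 7: at line 1 remove [zbzi] add [nba,lpnwj,ximhj] -> 8 lines: vkhw pcq nba lpnwj ximhj jqnms brvds yji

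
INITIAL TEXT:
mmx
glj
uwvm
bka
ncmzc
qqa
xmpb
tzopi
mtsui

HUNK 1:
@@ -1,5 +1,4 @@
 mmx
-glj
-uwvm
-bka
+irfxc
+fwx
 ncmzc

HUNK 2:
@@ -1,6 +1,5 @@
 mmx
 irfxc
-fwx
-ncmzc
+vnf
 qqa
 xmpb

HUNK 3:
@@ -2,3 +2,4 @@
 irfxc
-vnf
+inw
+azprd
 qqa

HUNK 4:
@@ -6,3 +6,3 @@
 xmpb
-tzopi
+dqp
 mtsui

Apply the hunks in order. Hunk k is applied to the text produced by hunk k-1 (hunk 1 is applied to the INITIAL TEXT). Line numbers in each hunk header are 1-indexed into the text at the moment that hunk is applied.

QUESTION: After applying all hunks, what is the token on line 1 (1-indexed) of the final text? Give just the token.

Answer: mmx

Derivation:
Hunk 1: at line 1 remove [glj,uwvm,bka] add [irfxc,fwx] -> 8 lines: mmx irfxc fwx ncmzc qqa xmpb tzopi mtsui
Hunk 2: at line 1 remove [fwx,ncmzc] add [vnf] -> 7 lines: mmx irfxc vnf qqa xmpb tzopi mtsui
Hunk 3: at line 2 remove [vnf] add [inw,azprd] -> 8 lines: mmx irfxc inw azprd qqa xmpb tzopi mtsui
Hunk 4: at line 6 remove [tzopi] add [dqp] -> 8 lines: mmx irfxc inw azprd qqa xmpb dqp mtsui
Final line 1: mmx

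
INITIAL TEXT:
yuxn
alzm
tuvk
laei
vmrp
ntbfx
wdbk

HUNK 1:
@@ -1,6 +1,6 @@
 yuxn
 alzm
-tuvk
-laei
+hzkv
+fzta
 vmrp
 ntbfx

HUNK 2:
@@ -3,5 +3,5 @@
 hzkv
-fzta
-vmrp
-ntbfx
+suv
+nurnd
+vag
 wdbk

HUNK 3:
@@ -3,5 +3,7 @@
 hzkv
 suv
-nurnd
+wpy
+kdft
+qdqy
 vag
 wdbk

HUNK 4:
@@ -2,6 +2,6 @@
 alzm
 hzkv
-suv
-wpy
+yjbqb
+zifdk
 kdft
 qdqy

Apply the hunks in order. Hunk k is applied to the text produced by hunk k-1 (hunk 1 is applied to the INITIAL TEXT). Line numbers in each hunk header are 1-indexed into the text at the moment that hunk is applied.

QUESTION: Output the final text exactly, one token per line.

Answer: yuxn
alzm
hzkv
yjbqb
zifdk
kdft
qdqy
vag
wdbk

Derivation:
Hunk 1: at line 1 remove [tuvk,laei] add [hzkv,fzta] -> 7 lines: yuxn alzm hzkv fzta vmrp ntbfx wdbk
Hunk 2: at line 3 remove [fzta,vmrp,ntbfx] add [suv,nurnd,vag] -> 7 lines: yuxn alzm hzkv suv nurnd vag wdbk
Hunk 3: at line 3 remove [nurnd] add [wpy,kdft,qdqy] -> 9 lines: yuxn alzm hzkv suv wpy kdft qdqy vag wdbk
Hunk 4: at line 2 remove [suv,wpy] add [yjbqb,zifdk] -> 9 lines: yuxn alzm hzkv yjbqb zifdk kdft qdqy vag wdbk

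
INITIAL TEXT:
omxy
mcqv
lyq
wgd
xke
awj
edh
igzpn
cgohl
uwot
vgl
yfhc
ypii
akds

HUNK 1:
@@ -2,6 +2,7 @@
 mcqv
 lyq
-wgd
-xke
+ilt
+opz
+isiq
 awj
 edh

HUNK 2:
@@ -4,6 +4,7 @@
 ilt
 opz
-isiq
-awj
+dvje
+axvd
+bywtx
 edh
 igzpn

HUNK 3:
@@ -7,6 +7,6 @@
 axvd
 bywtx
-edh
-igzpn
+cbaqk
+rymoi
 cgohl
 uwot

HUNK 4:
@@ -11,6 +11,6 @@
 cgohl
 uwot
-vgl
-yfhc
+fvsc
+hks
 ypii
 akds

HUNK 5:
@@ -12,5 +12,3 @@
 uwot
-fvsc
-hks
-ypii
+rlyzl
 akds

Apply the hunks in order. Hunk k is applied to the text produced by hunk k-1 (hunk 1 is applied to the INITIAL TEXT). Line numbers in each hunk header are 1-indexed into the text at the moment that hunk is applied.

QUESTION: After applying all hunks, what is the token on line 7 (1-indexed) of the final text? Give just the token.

Answer: axvd

Derivation:
Hunk 1: at line 2 remove [wgd,xke] add [ilt,opz,isiq] -> 15 lines: omxy mcqv lyq ilt opz isiq awj edh igzpn cgohl uwot vgl yfhc ypii akds
Hunk 2: at line 4 remove [isiq,awj] add [dvje,axvd,bywtx] -> 16 lines: omxy mcqv lyq ilt opz dvje axvd bywtx edh igzpn cgohl uwot vgl yfhc ypii akds
Hunk 3: at line 7 remove [edh,igzpn] add [cbaqk,rymoi] -> 16 lines: omxy mcqv lyq ilt opz dvje axvd bywtx cbaqk rymoi cgohl uwot vgl yfhc ypii akds
Hunk 4: at line 11 remove [vgl,yfhc] add [fvsc,hks] -> 16 lines: omxy mcqv lyq ilt opz dvje axvd bywtx cbaqk rymoi cgohl uwot fvsc hks ypii akds
Hunk 5: at line 12 remove [fvsc,hks,ypii] add [rlyzl] -> 14 lines: omxy mcqv lyq ilt opz dvje axvd bywtx cbaqk rymoi cgohl uwot rlyzl akds
Final line 7: axvd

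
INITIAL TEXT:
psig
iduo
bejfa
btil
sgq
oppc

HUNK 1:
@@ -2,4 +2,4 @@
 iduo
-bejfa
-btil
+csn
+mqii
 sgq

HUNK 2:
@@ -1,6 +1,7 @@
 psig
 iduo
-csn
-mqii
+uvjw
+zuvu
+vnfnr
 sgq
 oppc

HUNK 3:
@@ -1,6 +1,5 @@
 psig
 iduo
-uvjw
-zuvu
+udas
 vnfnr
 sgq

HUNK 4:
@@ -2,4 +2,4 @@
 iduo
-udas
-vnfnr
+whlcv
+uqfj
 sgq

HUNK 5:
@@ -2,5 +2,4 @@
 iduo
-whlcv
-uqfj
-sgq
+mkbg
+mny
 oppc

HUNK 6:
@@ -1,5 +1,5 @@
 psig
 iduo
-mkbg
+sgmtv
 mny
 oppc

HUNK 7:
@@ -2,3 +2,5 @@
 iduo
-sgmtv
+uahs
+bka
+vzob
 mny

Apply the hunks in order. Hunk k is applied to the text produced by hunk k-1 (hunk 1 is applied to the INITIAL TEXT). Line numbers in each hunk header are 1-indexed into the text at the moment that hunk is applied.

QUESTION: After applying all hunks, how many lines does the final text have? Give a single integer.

Hunk 1: at line 2 remove [bejfa,btil] add [csn,mqii] -> 6 lines: psig iduo csn mqii sgq oppc
Hunk 2: at line 1 remove [csn,mqii] add [uvjw,zuvu,vnfnr] -> 7 lines: psig iduo uvjw zuvu vnfnr sgq oppc
Hunk 3: at line 1 remove [uvjw,zuvu] add [udas] -> 6 lines: psig iduo udas vnfnr sgq oppc
Hunk 4: at line 2 remove [udas,vnfnr] add [whlcv,uqfj] -> 6 lines: psig iduo whlcv uqfj sgq oppc
Hunk 5: at line 2 remove [whlcv,uqfj,sgq] add [mkbg,mny] -> 5 lines: psig iduo mkbg mny oppc
Hunk 6: at line 1 remove [mkbg] add [sgmtv] -> 5 lines: psig iduo sgmtv mny oppc
Hunk 7: at line 2 remove [sgmtv] add [uahs,bka,vzob] -> 7 lines: psig iduo uahs bka vzob mny oppc
Final line count: 7

Answer: 7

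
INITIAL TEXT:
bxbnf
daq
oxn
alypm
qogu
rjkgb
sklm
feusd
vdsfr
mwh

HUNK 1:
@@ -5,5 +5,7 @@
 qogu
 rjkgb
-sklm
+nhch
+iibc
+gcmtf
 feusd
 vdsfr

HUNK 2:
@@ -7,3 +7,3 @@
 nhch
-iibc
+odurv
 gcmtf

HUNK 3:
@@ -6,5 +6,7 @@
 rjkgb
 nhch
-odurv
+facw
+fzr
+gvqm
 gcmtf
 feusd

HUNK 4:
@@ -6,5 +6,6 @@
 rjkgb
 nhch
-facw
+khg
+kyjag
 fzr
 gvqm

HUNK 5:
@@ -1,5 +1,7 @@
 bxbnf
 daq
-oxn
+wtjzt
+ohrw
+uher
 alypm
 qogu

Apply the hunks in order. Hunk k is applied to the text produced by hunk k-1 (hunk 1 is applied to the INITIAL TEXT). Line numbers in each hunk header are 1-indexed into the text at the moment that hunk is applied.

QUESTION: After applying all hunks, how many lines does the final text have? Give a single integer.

Answer: 17

Derivation:
Hunk 1: at line 5 remove [sklm] add [nhch,iibc,gcmtf] -> 12 lines: bxbnf daq oxn alypm qogu rjkgb nhch iibc gcmtf feusd vdsfr mwh
Hunk 2: at line 7 remove [iibc] add [odurv] -> 12 lines: bxbnf daq oxn alypm qogu rjkgb nhch odurv gcmtf feusd vdsfr mwh
Hunk 3: at line 6 remove [odurv] add [facw,fzr,gvqm] -> 14 lines: bxbnf daq oxn alypm qogu rjkgb nhch facw fzr gvqm gcmtf feusd vdsfr mwh
Hunk 4: at line 6 remove [facw] add [khg,kyjag] -> 15 lines: bxbnf daq oxn alypm qogu rjkgb nhch khg kyjag fzr gvqm gcmtf feusd vdsfr mwh
Hunk 5: at line 1 remove [oxn] add [wtjzt,ohrw,uher] -> 17 lines: bxbnf daq wtjzt ohrw uher alypm qogu rjkgb nhch khg kyjag fzr gvqm gcmtf feusd vdsfr mwh
Final line count: 17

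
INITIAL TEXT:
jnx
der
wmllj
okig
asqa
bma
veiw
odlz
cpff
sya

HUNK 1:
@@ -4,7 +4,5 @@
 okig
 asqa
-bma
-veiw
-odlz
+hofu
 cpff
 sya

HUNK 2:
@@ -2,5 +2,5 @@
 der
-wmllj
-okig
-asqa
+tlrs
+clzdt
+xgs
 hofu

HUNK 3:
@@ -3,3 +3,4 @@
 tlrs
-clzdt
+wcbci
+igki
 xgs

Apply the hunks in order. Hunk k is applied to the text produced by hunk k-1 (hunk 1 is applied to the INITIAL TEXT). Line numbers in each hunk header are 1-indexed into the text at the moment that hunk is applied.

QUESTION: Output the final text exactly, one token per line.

Answer: jnx
der
tlrs
wcbci
igki
xgs
hofu
cpff
sya

Derivation:
Hunk 1: at line 4 remove [bma,veiw,odlz] add [hofu] -> 8 lines: jnx der wmllj okig asqa hofu cpff sya
Hunk 2: at line 2 remove [wmllj,okig,asqa] add [tlrs,clzdt,xgs] -> 8 lines: jnx der tlrs clzdt xgs hofu cpff sya
Hunk 3: at line 3 remove [clzdt] add [wcbci,igki] -> 9 lines: jnx der tlrs wcbci igki xgs hofu cpff sya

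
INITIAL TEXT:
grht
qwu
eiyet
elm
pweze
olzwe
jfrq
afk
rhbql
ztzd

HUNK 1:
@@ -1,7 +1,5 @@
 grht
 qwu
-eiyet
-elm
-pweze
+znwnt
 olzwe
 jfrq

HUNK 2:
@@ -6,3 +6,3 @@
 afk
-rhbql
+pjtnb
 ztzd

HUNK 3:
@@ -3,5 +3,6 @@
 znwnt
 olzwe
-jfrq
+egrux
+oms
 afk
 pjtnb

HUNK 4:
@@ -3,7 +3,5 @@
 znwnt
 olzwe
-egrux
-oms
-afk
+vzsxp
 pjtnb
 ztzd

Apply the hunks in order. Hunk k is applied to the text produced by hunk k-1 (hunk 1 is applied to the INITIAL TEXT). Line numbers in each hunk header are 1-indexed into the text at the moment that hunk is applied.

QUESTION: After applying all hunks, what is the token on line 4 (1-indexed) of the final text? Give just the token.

Hunk 1: at line 1 remove [eiyet,elm,pweze] add [znwnt] -> 8 lines: grht qwu znwnt olzwe jfrq afk rhbql ztzd
Hunk 2: at line 6 remove [rhbql] add [pjtnb] -> 8 lines: grht qwu znwnt olzwe jfrq afk pjtnb ztzd
Hunk 3: at line 3 remove [jfrq] add [egrux,oms] -> 9 lines: grht qwu znwnt olzwe egrux oms afk pjtnb ztzd
Hunk 4: at line 3 remove [egrux,oms,afk] add [vzsxp] -> 7 lines: grht qwu znwnt olzwe vzsxp pjtnb ztzd
Final line 4: olzwe

Answer: olzwe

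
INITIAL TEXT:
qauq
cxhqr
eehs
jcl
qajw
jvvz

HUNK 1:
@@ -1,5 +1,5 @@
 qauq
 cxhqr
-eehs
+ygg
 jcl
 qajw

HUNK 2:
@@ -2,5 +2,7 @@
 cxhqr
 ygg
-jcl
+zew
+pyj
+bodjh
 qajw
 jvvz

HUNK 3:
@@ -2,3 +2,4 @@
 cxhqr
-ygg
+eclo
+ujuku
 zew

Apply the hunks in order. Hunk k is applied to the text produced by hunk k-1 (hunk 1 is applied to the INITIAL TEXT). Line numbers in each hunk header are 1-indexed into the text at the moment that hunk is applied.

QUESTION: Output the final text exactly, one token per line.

Hunk 1: at line 1 remove [eehs] add [ygg] -> 6 lines: qauq cxhqr ygg jcl qajw jvvz
Hunk 2: at line 2 remove [jcl] add [zew,pyj,bodjh] -> 8 lines: qauq cxhqr ygg zew pyj bodjh qajw jvvz
Hunk 3: at line 2 remove [ygg] add [eclo,ujuku] -> 9 lines: qauq cxhqr eclo ujuku zew pyj bodjh qajw jvvz

Answer: qauq
cxhqr
eclo
ujuku
zew
pyj
bodjh
qajw
jvvz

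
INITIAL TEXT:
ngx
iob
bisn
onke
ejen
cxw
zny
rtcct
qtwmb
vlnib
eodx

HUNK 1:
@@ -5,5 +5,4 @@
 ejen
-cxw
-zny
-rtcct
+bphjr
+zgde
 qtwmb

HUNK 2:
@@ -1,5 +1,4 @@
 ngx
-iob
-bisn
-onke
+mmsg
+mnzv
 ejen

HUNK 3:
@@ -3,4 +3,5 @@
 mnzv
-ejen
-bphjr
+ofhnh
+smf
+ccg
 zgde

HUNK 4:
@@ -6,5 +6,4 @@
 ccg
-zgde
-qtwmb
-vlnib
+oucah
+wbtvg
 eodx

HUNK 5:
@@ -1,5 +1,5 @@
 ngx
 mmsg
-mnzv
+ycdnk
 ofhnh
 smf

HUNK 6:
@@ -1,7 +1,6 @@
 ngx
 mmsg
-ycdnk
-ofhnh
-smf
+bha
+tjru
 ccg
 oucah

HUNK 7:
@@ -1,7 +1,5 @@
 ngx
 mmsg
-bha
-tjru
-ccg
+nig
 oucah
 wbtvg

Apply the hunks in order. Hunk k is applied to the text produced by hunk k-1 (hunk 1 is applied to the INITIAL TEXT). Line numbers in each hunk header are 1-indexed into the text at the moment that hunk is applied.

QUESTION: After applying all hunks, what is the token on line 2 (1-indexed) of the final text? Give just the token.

Hunk 1: at line 5 remove [cxw,zny,rtcct] add [bphjr,zgde] -> 10 lines: ngx iob bisn onke ejen bphjr zgde qtwmb vlnib eodx
Hunk 2: at line 1 remove [iob,bisn,onke] add [mmsg,mnzv] -> 9 lines: ngx mmsg mnzv ejen bphjr zgde qtwmb vlnib eodx
Hunk 3: at line 3 remove [ejen,bphjr] add [ofhnh,smf,ccg] -> 10 lines: ngx mmsg mnzv ofhnh smf ccg zgde qtwmb vlnib eodx
Hunk 4: at line 6 remove [zgde,qtwmb,vlnib] add [oucah,wbtvg] -> 9 lines: ngx mmsg mnzv ofhnh smf ccg oucah wbtvg eodx
Hunk 5: at line 1 remove [mnzv] add [ycdnk] -> 9 lines: ngx mmsg ycdnk ofhnh smf ccg oucah wbtvg eodx
Hunk 6: at line 1 remove [ycdnk,ofhnh,smf] add [bha,tjru] -> 8 lines: ngx mmsg bha tjru ccg oucah wbtvg eodx
Hunk 7: at line 1 remove [bha,tjru,ccg] add [nig] -> 6 lines: ngx mmsg nig oucah wbtvg eodx
Final line 2: mmsg

Answer: mmsg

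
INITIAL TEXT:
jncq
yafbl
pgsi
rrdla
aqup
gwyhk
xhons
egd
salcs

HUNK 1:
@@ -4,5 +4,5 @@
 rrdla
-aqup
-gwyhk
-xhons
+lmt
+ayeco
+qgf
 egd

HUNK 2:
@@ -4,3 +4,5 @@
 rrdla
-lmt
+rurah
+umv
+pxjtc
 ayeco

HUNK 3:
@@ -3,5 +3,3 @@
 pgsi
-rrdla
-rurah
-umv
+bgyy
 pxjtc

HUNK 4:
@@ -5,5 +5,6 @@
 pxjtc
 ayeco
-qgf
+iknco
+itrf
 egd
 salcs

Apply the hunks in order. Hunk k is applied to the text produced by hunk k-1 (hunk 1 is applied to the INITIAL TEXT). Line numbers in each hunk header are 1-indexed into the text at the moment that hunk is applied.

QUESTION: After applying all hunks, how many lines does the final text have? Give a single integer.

Hunk 1: at line 4 remove [aqup,gwyhk,xhons] add [lmt,ayeco,qgf] -> 9 lines: jncq yafbl pgsi rrdla lmt ayeco qgf egd salcs
Hunk 2: at line 4 remove [lmt] add [rurah,umv,pxjtc] -> 11 lines: jncq yafbl pgsi rrdla rurah umv pxjtc ayeco qgf egd salcs
Hunk 3: at line 3 remove [rrdla,rurah,umv] add [bgyy] -> 9 lines: jncq yafbl pgsi bgyy pxjtc ayeco qgf egd salcs
Hunk 4: at line 5 remove [qgf] add [iknco,itrf] -> 10 lines: jncq yafbl pgsi bgyy pxjtc ayeco iknco itrf egd salcs
Final line count: 10

Answer: 10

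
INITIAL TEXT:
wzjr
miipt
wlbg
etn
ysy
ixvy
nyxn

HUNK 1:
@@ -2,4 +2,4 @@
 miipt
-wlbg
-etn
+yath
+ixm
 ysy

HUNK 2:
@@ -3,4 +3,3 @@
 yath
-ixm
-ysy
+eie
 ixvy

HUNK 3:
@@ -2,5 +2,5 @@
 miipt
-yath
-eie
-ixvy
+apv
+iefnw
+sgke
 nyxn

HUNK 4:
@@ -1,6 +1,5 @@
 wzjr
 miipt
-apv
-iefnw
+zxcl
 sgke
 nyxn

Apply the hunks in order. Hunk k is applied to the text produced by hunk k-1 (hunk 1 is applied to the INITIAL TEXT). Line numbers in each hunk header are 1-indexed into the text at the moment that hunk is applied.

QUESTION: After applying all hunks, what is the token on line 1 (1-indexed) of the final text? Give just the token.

Hunk 1: at line 2 remove [wlbg,etn] add [yath,ixm] -> 7 lines: wzjr miipt yath ixm ysy ixvy nyxn
Hunk 2: at line 3 remove [ixm,ysy] add [eie] -> 6 lines: wzjr miipt yath eie ixvy nyxn
Hunk 3: at line 2 remove [yath,eie,ixvy] add [apv,iefnw,sgke] -> 6 lines: wzjr miipt apv iefnw sgke nyxn
Hunk 4: at line 1 remove [apv,iefnw] add [zxcl] -> 5 lines: wzjr miipt zxcl sgke nyxn
Final line 1: wzjr

Answer: wzjr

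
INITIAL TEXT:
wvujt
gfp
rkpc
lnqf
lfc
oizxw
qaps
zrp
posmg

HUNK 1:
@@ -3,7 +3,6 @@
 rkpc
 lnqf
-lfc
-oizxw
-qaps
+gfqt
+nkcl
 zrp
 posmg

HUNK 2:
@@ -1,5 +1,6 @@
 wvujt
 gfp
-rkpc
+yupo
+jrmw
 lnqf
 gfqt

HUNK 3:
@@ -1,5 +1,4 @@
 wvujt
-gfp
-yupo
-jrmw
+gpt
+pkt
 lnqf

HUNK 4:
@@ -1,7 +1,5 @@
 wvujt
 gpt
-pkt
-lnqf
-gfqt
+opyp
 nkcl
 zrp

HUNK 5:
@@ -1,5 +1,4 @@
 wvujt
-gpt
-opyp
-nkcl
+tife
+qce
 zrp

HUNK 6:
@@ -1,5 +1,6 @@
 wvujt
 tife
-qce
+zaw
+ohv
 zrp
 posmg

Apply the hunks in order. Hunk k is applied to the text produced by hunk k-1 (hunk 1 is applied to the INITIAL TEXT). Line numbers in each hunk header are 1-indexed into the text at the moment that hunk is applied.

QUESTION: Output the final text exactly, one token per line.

Answer: wvujt
tife
zaw
ohv
zrp
posmg

Derivation:
Hunk 1: at line 3 remove [lfc,oizxw,qaps] add [gfqt,nkcl] -> 8 lines: wvujt gfp rkpc lnqf gfqt nkcl zrp posmg
Hunk 2: at line 1 remove [rkpc] add [yupo,jrmw] -> 9 lines: wvujt gfp yupo jrmw lnqf gfqt nkcl zrp posmg
Hunk 3: at line 1 remove [gfp,yupo,jrmw] add [gpt,pkt] -> 8 lines: wvujt gpt pkt lnqf gfqt nkcl zrp posmg
Hunk 4: at line 1 remove [pkt,lnqf,gfqt] add [opyp] -> 6 lines: wvujt gpt opyp nkcl zrp posmg
Hunk 5: at line 1 remove [gpt,opyp,nkcl] add [tife,qce] -> 5 lines: wvujt tife qce zrp posmg
Hunk 6: at line 1 remove [qce] add [zaw,ohv] -> 6 lines: wvujt tife zaw ohv zrp posmg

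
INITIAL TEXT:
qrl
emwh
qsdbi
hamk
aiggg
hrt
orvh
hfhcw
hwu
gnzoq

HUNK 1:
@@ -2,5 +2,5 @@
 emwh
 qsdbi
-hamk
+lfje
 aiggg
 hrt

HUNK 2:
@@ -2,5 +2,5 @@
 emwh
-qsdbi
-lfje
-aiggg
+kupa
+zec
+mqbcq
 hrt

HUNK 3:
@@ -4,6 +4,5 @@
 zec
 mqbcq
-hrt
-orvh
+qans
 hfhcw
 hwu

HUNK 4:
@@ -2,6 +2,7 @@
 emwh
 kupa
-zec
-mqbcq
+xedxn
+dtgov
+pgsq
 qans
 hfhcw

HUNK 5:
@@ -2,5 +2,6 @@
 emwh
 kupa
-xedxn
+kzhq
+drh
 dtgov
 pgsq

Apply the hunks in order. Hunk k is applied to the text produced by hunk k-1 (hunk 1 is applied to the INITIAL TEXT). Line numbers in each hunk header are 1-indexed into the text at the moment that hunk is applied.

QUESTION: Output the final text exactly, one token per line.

Answer: qrl
emwh
kupa
kzhq
drh
dtgov
pgsq
qans
hfhcw
hwu
gnzoq

Derivation:
Hunk 1: at line 2 remove [hamk] add [lfje] -> 10 lines: qrl emwh qsdbi lfje aiggg hrt orvh hfhcw hwu gnzoq
Hunk 2: at line 2 remove [qsdbi,lfje,aiggg] add [kupa,zec,mqbcq] -> 10 lines: qrl emwh kupa zec mqbcq hrt orvh hfhcw hwu gnzoq
Hunk 3: at line 4 remove [hrt,orvh] add [qans] -> 9 lines: qrl emwh kupa zec mqbcq qans hfhcw hwu gnzoq
Hunk 4: at line 2 remove [zec,mqbcq] add [xedxn,dtgov,pgsq] -> 10 lines: qrl emwh kupa xedxn dtgov pgsq qans hfhcw hwu gnzoq
Hunk 5: at line 2 remove [xedxn] add [kzhq,drh] -> 11 lines: qrl emwh kupa kzhq drh dtgov pgsq qans hfhcw hwu gnzoq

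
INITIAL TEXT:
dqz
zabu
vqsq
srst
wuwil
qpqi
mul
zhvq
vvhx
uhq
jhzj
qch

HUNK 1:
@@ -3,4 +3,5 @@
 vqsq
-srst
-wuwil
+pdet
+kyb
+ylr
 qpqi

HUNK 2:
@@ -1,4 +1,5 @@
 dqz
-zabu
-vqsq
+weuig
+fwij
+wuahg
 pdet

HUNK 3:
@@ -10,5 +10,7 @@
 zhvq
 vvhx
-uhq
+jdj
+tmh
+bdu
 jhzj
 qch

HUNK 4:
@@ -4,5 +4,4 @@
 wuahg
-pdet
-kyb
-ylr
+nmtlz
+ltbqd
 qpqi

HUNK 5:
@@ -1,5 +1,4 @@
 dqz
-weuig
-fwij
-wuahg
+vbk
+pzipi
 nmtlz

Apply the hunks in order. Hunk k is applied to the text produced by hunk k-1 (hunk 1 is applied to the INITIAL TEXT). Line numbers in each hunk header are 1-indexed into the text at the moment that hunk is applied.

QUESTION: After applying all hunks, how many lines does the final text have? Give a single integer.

Answer: 14

Derivation:
Hunk 1: at line 3 remove [srst,wuwil] add [pdet,kyb,ylr] -> 13 lines: dqz zabu vqsq pdet kyb ylr qpqi mul zhvq vvhx uhq jhzj qch
Hunk 2: at line 1 remove [zabu,vqsq] add [weuig,fwij,wuahg] -> 14 lines: dqz weuig fwij wuahg pdet kyb ylr qpqi mul zhvq vvhx uhq jhzj qch
Hunk 3: at line 10 remove [uhq] add [jdj,tmh,bdu] -> 16 lines: dqz weuig fwij wuahg pdet kyb ylr qpqi mul zhvq vvhx jdj tmh bdu jhzj qch
Hunk 4: at line 4 remove [pdet,kyb,ylr] add [nmtlz,ltbqd] -> 15 lines: dqz weuig fwij wuahg nmtlz ltbqd qpqi mul zhvq vvhx jdj tmh bdu jhzj qch
Hunk 5: at line 1 remove [weuig,fwij,wuahg] add [vbk,pzipi] -> 14 lines: dqz vbk pzipi nmtlz ltbqd qpqi mul zhvq vvhx jdj tmh bdu jhzj qch
Final line count: 14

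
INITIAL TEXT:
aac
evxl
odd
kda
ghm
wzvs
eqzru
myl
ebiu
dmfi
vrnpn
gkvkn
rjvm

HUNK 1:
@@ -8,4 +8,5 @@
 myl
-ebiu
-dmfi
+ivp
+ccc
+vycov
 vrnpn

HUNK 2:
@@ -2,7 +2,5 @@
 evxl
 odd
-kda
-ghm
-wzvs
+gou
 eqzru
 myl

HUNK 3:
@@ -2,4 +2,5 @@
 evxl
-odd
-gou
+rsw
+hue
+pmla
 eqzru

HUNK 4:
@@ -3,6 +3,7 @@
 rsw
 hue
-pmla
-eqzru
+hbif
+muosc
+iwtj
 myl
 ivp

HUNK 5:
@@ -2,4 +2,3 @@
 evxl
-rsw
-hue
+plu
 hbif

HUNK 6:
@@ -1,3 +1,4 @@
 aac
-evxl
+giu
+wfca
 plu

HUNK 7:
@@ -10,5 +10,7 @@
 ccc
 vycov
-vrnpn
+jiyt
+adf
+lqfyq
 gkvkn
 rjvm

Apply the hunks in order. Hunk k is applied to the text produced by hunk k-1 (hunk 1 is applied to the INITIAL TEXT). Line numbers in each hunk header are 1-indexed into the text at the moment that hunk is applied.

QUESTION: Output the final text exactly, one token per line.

Hunk 1: at line 8 remove [ebiu,dmfi] add [ivp,ccc,vycov] -> 14 lines: aac evxl odd kda ghm wzvs eqzru myl ivp ccc vycov vrnpn gkvkn rjvm
Hunk 2: at line 2 remove [kda,ghm,wzvs] add [gou] -> 12 lines: aac evxl odd gou eqzru myl ivp ccc vycov vrnpn gkvkn rjvm
Hunk 3: at line 2 remove [odd,gou] add [rsw,hue,pmla] -> 13 lines: aac evxl rsw hue pmla eqzru myl ivp ccc vycov vrnpn gkvkn rjvm
Hunk 4: at line 3 remove [pmla,eqzru] add [hbif,muosc,iwtj] -> 14 lines: aac evxl rsw hue hbif muosc iwtj myl ivp ccc vycov vrnpn gkvkn rjvm
Hunk 5: at line 2 remove [rsw,hue] add [plu] -> 13 lines: aac evxl plu hbif muosc iwtj myl ivp ccc vycov vrnpn gkvkn rjvm
Hunk 6: at line 1 remove [evxl] add [giu,wfca] -> 14 lines: aac giu wfca plu hbif muosc iwtj myl ivp ccc vycov vrnpn gkvkn rjvm
Hunk 7: at line 10 remove [vrnpn] add [jiyt,adf,lqfyq] -> 16 lines: aac giu wfca plu hbif muosc iwtj myl ivp ccc vycov jiyt adf lqfyq gkvkn rjvm

Answer: aac
giu
wfca
plu
hbif
muosc
iwtj
myl
ivp
ccc
vycov
jiyt
adf
lqfyq
gkvkn
rjvm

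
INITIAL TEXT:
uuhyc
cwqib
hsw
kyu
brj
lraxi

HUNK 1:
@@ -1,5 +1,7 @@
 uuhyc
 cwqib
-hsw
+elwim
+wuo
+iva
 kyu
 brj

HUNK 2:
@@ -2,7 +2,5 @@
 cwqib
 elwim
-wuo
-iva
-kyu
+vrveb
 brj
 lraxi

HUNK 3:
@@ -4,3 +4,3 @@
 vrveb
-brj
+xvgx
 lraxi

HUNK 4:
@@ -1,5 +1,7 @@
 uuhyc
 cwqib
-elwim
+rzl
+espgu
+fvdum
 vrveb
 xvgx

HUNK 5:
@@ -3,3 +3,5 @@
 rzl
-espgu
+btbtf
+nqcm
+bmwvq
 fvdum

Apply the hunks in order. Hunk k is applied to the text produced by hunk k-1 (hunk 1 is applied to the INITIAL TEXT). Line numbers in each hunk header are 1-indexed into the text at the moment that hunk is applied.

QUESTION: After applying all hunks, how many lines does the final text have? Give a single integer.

Answer: 10

Derivation:
Hunk 1: at line 1 remove [hsw] add [elwim,wuo,iva] -> 8 lines: uuhyc cwqib elwim wuo iva kyu brj lraxi
Hunk 2: at line 2 remove [wuo,iva,kyu] add [vrveb] -> 6 lines: uuhyc cwqib elwim vrveb brj lraxi
Hunk 3: at line 4 remove [brj] add [xvgx] -> 6 lines: uuhyc cwqib elwim vrveb xvgx lraxi
Hunk 4: at line 1 remove [elwim] add [rzl,espgu,fvdum] -> 8 lines: uuhyc cwqib rzl espgu fvdum vrveb xvgx lraxi
Hunk 5: at line 3 remove [espgu] add [btbtf,nqcm,bmwvq] -> 10 lines: uuhyc cwqib rzl btbtf nqcm bmwvq fvdum vrveb xvgx lraxi
Final line count: 10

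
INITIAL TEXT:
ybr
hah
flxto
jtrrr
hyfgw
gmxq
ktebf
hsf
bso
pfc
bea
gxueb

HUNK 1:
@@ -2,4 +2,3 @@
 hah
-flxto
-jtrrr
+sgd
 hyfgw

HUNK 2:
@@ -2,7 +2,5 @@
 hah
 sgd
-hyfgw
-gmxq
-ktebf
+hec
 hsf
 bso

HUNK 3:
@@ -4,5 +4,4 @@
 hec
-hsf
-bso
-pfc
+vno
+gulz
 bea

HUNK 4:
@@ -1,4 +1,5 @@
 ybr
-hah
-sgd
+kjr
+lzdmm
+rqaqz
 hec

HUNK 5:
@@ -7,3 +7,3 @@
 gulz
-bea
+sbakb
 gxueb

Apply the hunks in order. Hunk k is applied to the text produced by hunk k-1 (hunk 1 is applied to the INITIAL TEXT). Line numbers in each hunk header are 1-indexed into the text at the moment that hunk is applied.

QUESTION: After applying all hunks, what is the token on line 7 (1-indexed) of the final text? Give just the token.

Hunk 1: at line 2 remove [flxto,jtrrr] add [sgd] -> 11 lines: ybr hah sgd hyfgw gmxq ktebf hsf bso pfc bea gxueb
Hunk 2: at line 2 remove [hyfgw,gmxq,ktebf] add [hec] -> 9 lines: ybr hah sgd hec hsf bso pfc bea gxueb
Hunk 3: at line 4 remove [hsf,bso,pfc] add [vno,gulz] -> 8 lines: ybr hah sgd hec vno gulz bea gxueb
Hunk 4: at line 1 remove [hah,sgd] add [kjr,lzdmm,rqaqz] -> 9 lines: ybr kjr lzdmm rqaqz hec vno gulz bea gxueb
Hunk 5: at line 7 remove [bea] add [sbakb] -> 9 lines: ybr kjr lzdmm rqaqz hec vno gulz sbakb gxueb
Final line 7: gulz

Answer: gulz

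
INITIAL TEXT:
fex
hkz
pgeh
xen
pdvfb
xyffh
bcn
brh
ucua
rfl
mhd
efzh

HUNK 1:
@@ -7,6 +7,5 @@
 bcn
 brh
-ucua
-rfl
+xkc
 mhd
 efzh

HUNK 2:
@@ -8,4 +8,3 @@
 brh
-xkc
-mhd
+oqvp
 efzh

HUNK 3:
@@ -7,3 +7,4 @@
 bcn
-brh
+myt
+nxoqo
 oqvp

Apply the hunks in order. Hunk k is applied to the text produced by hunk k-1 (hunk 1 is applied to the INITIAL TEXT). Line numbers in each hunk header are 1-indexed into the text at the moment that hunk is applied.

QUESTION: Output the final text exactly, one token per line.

Answer: fex
hkz
pgeh
xen
pdvfb
xyffh
bcn
myt
nxoqo
oqvp
efzh

Derivation:
Hunk 1: at line 7 remove [ucua,rfl] add [xkc] -> 11 lines: fex hkz pgeh xen pdvfb xyffh bcn brh xkc mhd efzh
Hunk 2: at line 8 remove [xkc,mhd] add [oqvp] -> 10 lines: fex hkz pgeh xen pdvfb xyffh bcn brh oqvp efzh
Hunk 3: at line 7 remove [brh] add [myt,nxoqo] -> 11 lines: fex hkz pgeh xen pdvfb xyffh bcn myt nxoqo oqvp efzh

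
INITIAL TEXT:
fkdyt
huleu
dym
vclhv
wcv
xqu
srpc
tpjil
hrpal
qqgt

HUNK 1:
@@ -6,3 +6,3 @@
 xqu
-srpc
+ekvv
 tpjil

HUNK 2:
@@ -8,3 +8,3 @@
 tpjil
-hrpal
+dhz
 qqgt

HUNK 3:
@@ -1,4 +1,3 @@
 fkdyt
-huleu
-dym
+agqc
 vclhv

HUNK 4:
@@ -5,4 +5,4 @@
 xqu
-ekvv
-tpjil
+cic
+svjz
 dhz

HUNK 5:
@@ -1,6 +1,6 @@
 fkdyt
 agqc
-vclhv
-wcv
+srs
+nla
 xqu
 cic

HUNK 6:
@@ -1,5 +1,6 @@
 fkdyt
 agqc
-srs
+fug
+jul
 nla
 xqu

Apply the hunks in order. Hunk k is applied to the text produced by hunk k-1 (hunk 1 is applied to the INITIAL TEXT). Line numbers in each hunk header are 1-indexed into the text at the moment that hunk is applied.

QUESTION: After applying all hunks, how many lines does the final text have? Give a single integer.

Hunk 1: at line 6 remove [srpc] add [ekvv] -> 10 lines: fkdyt huleu dym vclhv wcv xqu ekvv tpjil hrpal qqgt
Hunk 2: at line 8 remove [hrpal] add [dhz] -> 10 lines: fkdyt huleu dym vclhv wcv xqu ekvv tpjil dhz qqgt
Hunk 3: at line 1 remove [huleu,dym] add [agqc] -> 9 lines: fkdyt agqc vclhv wcv xqu ekvv tpjil dhz qqgt
Hunk 4: at line 5 remove [ekvv,tpjil] add [cic,svjz] -> 9 lines: fkdyt agqc vclhv wcv xqu cic svjz dhz qqgt
Hunk 5: at line 1 remove [vclhv,wcv] add [srs,nla] -> 9 lines: fkdyt agqc srs nla xqu cic svjz dhz qqgt
Hunk 6: at line 1 remove [srs] add [fug,jul] -> 10 lines: fkdyt agqc fug jul nla xqu cic svjz dhz qqgt
Final line count: 10

Answer: 10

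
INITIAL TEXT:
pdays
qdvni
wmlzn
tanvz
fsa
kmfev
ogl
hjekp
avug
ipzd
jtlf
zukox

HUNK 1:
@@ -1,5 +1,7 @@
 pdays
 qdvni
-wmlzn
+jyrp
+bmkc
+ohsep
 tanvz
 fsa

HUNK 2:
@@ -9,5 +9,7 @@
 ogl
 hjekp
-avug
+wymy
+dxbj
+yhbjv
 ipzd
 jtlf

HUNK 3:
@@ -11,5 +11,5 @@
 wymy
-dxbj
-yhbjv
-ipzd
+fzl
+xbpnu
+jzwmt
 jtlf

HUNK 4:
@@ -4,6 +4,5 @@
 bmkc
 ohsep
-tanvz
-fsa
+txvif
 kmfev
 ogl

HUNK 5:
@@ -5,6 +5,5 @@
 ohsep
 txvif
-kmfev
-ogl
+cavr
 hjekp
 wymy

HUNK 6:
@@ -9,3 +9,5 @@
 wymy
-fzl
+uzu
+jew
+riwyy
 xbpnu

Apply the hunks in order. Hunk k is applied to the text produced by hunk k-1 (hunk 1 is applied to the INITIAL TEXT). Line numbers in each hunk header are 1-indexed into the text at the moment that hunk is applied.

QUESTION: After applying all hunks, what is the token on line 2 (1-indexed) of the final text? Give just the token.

Hunk 1: at line 1 remove [wmlzn] add [jyrp,bmkc,ohsep] -> 14 lines: pdays qdvni jyrp bmkc ohsep tanvz fsa kmfev ogl hjekp avug ipzd jtlf zukox
Hunk 2: at line 9 remove [avug] add [wymy,dxbj,yhbjv] -> 16 lines: pdays qdvni jyrp bmkc ohsep tanvz fsa kmfev ogl hjekp wymy dxbj yhbjv ipzd jtlf zukox
Hunk 3: at line 11 remove [dxbj,yhbjv,ipzd] add [fzl,xbpnu,jzwmt] -> 16 lines: pdays qdvni jyrp bmkc ohsep tanvz fsa kmfev ogl hjekp wymy fzl xbpnu jzwmt jtlf zukox
Hunk 4: at line 4 remove [tanvz,fsa] add [txvif] -> 15 lines: pdays qdvni jyrp bmkc ohsep txvif kmfev ogl hjekp wymy fzl xbpnu jzwmt jtlf zukox
Hunk 5: at line 5 remove [kmfev,ogl] add [cavr] -> 14 lines: pdays qdvni jyrp bmkc ohsep txvif cavr hjekp wymy fzl xbpnu jzwmt jtlf zukox
Hunk 6: at line 9 remove [fzl] add [uzu,jew,riwyy] -> 16 lines: pdays qdvni jyrp bmkc ohsep txvif cavr hjekp wymy uzu jew riwyy xbpnu jzwmt jtlf zukox
Final line 2: qdvni

Answer: qdvni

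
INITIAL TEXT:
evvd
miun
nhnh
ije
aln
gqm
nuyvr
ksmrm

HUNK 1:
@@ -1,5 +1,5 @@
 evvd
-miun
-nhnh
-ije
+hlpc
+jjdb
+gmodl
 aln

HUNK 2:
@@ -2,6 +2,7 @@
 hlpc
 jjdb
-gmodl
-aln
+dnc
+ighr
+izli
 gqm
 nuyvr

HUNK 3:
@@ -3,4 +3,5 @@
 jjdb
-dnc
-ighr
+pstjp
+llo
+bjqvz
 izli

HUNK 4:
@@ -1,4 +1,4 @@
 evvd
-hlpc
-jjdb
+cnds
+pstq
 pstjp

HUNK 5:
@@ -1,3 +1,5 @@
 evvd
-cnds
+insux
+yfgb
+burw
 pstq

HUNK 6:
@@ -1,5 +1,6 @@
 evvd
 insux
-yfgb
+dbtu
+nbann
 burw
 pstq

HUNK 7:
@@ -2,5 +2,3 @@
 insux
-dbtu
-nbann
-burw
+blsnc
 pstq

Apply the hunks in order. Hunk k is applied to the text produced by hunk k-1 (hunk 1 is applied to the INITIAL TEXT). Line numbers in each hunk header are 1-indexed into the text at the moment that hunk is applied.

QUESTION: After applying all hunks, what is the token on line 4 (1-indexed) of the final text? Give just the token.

Answer: pstq

Derivation:
Hunk 1: at line 1 remove [miun,nhnh,ije] add [hlpc,jjdb,gmodl] -> 8 lines: evvd hlpc jjdb gmodl aln gqm nuyvr ksmrm
Hunk 2: at line 2 remove [gmodl,aln] add [dnc,ighr,izli] -> 9 lines: evvd hlpc jjdb dnc ighr izli gqm nuyvr ksmrm
Hunk 3: at line 3 remove [dnc,ighr] add [pstjp,llo,bjqvz] -> 10 lines: evvd hlpc jjdb pstjp llo bjqvz izli gqm nuyvr ksmrm
Hunk 4: at line 1 remove [hlpc,jjdb] add [cnds,pstq] -> 10 lines: evvd cnds pstq pstjp llo bjqvz izli gqm nuyvr ksmrm
Hunk 5: at line 1 remove [cnds] add [insux,yfgb,burw] -> 12 lines: evvd insux yfgb burw pstq pstjp llo bjqvz izli gqm nuyvr ksmrm
Hunk 6: at line 1 remove [yfgb] add [dbtu,nbann] -> 13 lines: evvd insux dbtu nbann burw pstq pstjp llo bjqvz izli gqm nuyvr ksmrm
Hunk 7: at line 2 remove [dbtu,nbann,burw] add [blsnc] -> 11 lines: evvd insux blsnc pstq pstjp llo bjqvz izli gqm nuyvr ksmrm
Final line 4: pstq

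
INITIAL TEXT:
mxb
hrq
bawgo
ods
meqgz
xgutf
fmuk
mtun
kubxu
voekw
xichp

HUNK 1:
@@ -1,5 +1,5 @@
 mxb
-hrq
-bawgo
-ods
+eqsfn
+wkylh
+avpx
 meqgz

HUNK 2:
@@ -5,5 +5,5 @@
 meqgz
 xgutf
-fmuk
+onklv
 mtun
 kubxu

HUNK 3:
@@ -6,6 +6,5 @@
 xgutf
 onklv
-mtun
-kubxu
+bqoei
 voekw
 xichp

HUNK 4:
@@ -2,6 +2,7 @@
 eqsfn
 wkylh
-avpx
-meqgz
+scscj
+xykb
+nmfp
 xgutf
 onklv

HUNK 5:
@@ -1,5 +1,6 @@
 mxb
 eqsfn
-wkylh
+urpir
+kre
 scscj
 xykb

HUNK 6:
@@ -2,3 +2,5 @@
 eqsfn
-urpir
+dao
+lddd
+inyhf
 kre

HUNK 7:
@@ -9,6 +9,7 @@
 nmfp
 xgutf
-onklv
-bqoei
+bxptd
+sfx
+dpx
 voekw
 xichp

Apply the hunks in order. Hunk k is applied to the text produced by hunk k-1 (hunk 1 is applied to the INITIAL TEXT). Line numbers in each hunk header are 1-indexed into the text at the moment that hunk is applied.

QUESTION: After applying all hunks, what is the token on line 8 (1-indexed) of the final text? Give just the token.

Hunk 1: at line 1 remove [hrq,bawgo,ods] add [eqsfn,wkylh,avpx] -> 11 lines: mxb eqsfn wkylh avpx meqgz xgutf fmuk mtun kubxu voekw xichp
Hunk 2: at line 5 remove [fmuk] add [onklv] -> 11 lines: mxb eqsfn wkylh avpx meqgz xgutf onklv mtun kubxu voekw xichp
Hunk 3: at line 6 remove [mtun,kubxu] add [bqoei] -> 10 lines: mxb eqsfn wkylh avpx meqgz xgutf onklv bqoei voekw xichp
Hunk 4: at line 2 remove [avpx,meqgz] add [scscj,xykb,nmfp] -> 11 lines: mxb eqsfn wkylh scscj xykb nmfp xgutf onklv bqoei voekw xichp
Hunk 5: at line 1 remove [wkylh] add [urpir,kre] -> 12 lines: mxb eqsfn urpir kre scscj xykb nmfp xgutf onklv bqoei voekw xichp
Hunk 6: at line 2 remove [urpir] add [dao,lddd,inyhf] -> 14 lines: mxb eqsfn dao lddd inyhf kre scscj xykb nmfp xgutf onklv bqoei voekw xichp
Hunk 7: at line 9 remove [onklv,bqoei] add [bxptd,sfx,dpx] -> 15 lines: mxb eqsfn dao lddd inyhf kre scscj xykb nmfp xgutf bxptd sfx dpx voekw xichp
Final line 8: xykb

Answer: xykb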